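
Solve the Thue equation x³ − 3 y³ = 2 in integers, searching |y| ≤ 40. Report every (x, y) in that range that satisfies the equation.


The equation is x³ - 3y³ = 2. For fixed y, x³ = 3·y³ + 2, so a solution requires the RHS to be a perfect cube.
Strategy: iterate y from -40 to 40, compute RHS = 3·y³ + 2, and check whether it is a (positive or negative) perfect cube.
Check small values of y:
  y = 0: RHS = 2 is not a perfect cube.
  y = 1: RHS = 5 is not a perfect cube.
  y = -1: RHS = -1 = (-1)³ ⇒ x = -1 works.
  y = 2: RHS = 26 is not a perfect cube.
  y = -2: RHS = -22 is not a perfect cube.
  y = 3: RHS = 83 is not a perfect cube.
  y = -3: RHS = -79 is not a perfect cube.
Continuing the search up to |y| = 40 finds no further solutions beyond those listed.
Collected solutions: (-1, -1).

Solutions (with |y| ≤ 40): (-1, -1).


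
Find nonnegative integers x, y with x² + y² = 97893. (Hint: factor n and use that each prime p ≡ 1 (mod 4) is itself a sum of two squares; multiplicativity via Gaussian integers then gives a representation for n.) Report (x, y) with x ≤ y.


Step 1: Factor n = 97893 = 3^2 · 73 · 149.
Step 2: Check the mod-4 condition on each prime factor: 3 ≡ 3 (mod 4), exponent 2 (must be even); 73 ≡ 1 (mod 4), exponent 1; 149 ≡ 1 (mod 4), exponent 1.
All primes ≡ 3 (mod 4) appear to even exponent (or don't appear), so by the two-squares theorem n IS expressible as a sum of two squares.
Step 3: Build a representation. Group n = k² · m with k = 3 and m = 73 · 149 = 10877 (a product of primes ≡ 1 (mod 4)); a representation of m scales to one of n via (k·x)² + (k·y)² = k²(x² + y²). Each prime p ≡ 1 (mod 4) is itself a sum of two squares; find a² by testing p − a² for a perfect square:
  73: 73 − 1² = 72, 73 − 2² = 69, 73 − 3² = 64 = 8² ⇒ 73 = 3² + 8².
  149: 149 − 1² = 148, 149 − 2² = 145, 149 − 3² = 140, 149 − 4² = 133, 149 − 5² = 124, 149 − 6² = 113, 149 − 7² = 100 = 10² ⇒ 149 = 7² + 10².
  Combine using the Brahmagupta–Fibonacci identity (a² + b²)(c² + d²) = (ac − bd)² + (ad + bc)² = (ac + bd)² + (ad − bc)²:
  73 · 149 = 10877: from (3² + 8²)(7² + 10²), take (3·7 − 8·10, 3·10 + 8·7) = (21 − 80, 30 + 56) = (-59, 86); dropping signs (only squares matter) gives (59, 86); check 59² + 86² = 3481 + 7396 = 10877 ✓.
  Scale by k = 3: (3·59, 3·86) = (177, 258).
Step 4: Order so x ≤ y and verify: 177² + 258² = 31329 + 66564 = 97893 = n. ✓

n = 97893 = 177² + 258² (one valid representation with x ≤ y).


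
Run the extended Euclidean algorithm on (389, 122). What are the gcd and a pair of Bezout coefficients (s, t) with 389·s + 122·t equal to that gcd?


Euclidean algorithm on (389, 122) — divide until remainder is 0:
  389 = 3 · 122 + 23
  122 = 5 · 23 + 7
  23 = 3 · 7 + 2
  7 = 3 · 2 + 1
  2 = 2 · 1 + 0
gcd(389, 122) = 1.
Track Bezout coefficients alongside the remainders: start with r₀ = 389 = a·1 + b·0 (s = 1, t = 0) and r₁ = 122 = a·0 + b·1 (s = 0, t = 1); each new remainder r_{k+1} = r_{k-1} − q_k·r_k inherits s_{k+1} = s_{k-1} − q_k·s_k, t_{k+1} = t_{k-1} − q_k·t_k, so r_k = a·s_k + b·t_k at every step:
  q = 3: r = 23, s = 1 − 3·0 = 1, t = 0 − 3·1 = -3  (check: 389·1 + 122·(-3) = 23)
  q = 5: r = 7, s = 0 − 5·1 = -5, t = 1 − 5·(-3) = 16  (check: 389·(-5) + 122·16 = 7)
  q = 3: r = 2, s = 1 − 3·(-5) = 16, t = -3 − 3·16 = -51  (check: 389·16 + 122·(-51) = 2)
  q = 3: r = 1, s = -5 − 3·16 = -53, t = 16 − 3·(-51) = 169  (check: 389·(-53) + 122·169 = 1)
The row with r = 1 (the gcd) gives the Bezout coefficients s = -53, t = 169.
Result: 389 · (-53) + 122 · (169) = 1.

gcd(389, 122) = 1; s = -53, t = 169 (check: 389·(-53) + 122·169 = 1).


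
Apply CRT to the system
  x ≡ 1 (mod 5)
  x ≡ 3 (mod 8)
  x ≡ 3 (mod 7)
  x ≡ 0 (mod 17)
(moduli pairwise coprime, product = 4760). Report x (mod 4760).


Product of moduli M = 5 · 8 · 7 · 17 = 4760.
Merge one congruence at a time:
  Start: x ≡ 1 (mod 5).
  Combine with x ≡ 3 (mod 8); new modulus lcm = 40.
    Write x = 1 + 5·t and substitute into x ≡ 3 (mod 8): 5·t ≡ 3 − 1 = 2 (mod 8).
    The inverse of 5 mod 8 is 5 (since 5·5 = 25 = 3·8 + 1), so t ≡ 5·2 = 10 ≡ 2 (mod 8).
    Then x = 1 + 5·2 = 11, valid modulo lcm(5, 8) = 40: x ≡ 11 (mod 40).
  Combine with x ≡ 3 (mod 7); new modulus lcm = 280.
    Write x = 11 + 40·t and substitute into x ≡ 3 (mod 7): 40·t ≡ 3 − 11 = -8 (mod 7).
    Reduce coefficients mod 7: 5·t ≡ 6 (mod 7).
    The inverse of 5 mod 7 is 3 (since 5·3 = 15 = 2·7 + 1), so t ≡ 3·6 = 18 ≡ 4 (mod 7).
    Then x = 11 + 40·4 = 171, valid modulo lcm(40, 7) = 280: x ≡ 171 (mod 280).
  Combine with x ≡ 0 (mod 17); new modulus lcm = 4760.
    Write x = 171 + 280·t and substitute into x ≡ 0 (mod 17): 280·t ≡ 0 − 171 = -171 (mod 17).
    Reduce coefficients mod 17: 8·t ≡ 16 (mod 17).
    The inverse of 8 mod 17 is 15 (since 8·15 = 120 = 7·17 + 1), so t ≡ 15·16 = 240 ≡ 2 (mod 17).
    Then x = 171 + 280·2 = 731, valid modulo lcm(280, 17) = 4760: x ≡ 731 (mod 4760).
Verify against each original: 731 mod 5 = 1, 731 mod 8 = 3, 731 mod 7 = 3, 731 mod 17 = 0.

x ≡ 731 (mod 4760).


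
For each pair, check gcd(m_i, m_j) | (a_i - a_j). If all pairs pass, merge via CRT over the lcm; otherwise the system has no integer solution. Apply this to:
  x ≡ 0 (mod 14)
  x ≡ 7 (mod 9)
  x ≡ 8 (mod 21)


Moduli 14, 9, 21 are not pairwise coprime, so CRT works modulo lcm(m_i) when all pairwise compatibility conditions hold.
Pairwise compatibility: gcd(m_i, m_j) must divide a_i - a_j for every pair.
Merge one congruence at a time:
  Start: x ≡ 0 (mod 14).
  Combine with x ≡ 7 (mod 9): gcd(14, 9) = 1; 7 - 0 = 7, which IS divisible by 1, so compatible.
    Write x = 0 + 14·t and substitute into x ≡ 7 (mod 9): 14·t ≡ 7 − 0 = 7 (mod 9).
    Reduce coefficients mod 9: 5·t ≡ 7 (mod 9).
    The inverse of 5 mod 9 is 2 (since 5·2 = 10 = 1·9 + 1), so t ≡ 2·7 = 14 ≡ 5 (mod 9).
    Then x = 0 + 14·5 = 70, valid modulo lcm(14, 9) = 126: x ≡ 70 (mod 126).
  Combine with x ≡ 8 (mod 21): gcd(126, 21) = 21, and 8 - 70 = -62 is NOT divisible by 21.
    ⇒ system is inconsistent (no integer solution).

No solution (the system is inconsistent).


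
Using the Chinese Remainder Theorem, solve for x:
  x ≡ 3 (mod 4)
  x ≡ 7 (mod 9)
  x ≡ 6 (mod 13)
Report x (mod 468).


Moduli 4, 9, 13 are pairwise coprime; by CRT there is a unique solution modulo M = 4 · 9 · 13 = 468.
Solve pairwise, accumulating the modulus:
  Start with x ≡ 3 (mod 4).
  Combine with x ≡ 7 (mod 9): since gcd(4, 9) = 1, we get a unique residue mod 36.
    Write x = 3 + 4·t and substitute into x ≡ 7 (mod 9): 4·t ≡ 7 − 3 = 4 (mod 9).
    The inverse of 4 mod 9 is 7 (since 4·7 = 28 = 3·9 + 1), so t ≡ 7·4 = 28 ≡ 1 (mod 9).
    Then x = 3 + 4·1 = 7, valid modulo lcm(4, 9) = 36: x ≡ 7 (mod 36).
  Combine with x ≡ 6 (mod 13): since gcd(36, 13) = 1, we get a unique residue mod 468.
    Write x = 7 + 36·t and substitute into x ≡ 6 (mod 13): 36·t ≡ 6 − 7 = -1 (mod 13).
    Reduce coefficients mod 13: 10·t ≡ 12 (mod 13).
    The inverse of 10 mod 13 is 4 (since 10·4 = 40 = 3·13 + 1), so t ≡ 4·12 = 48 ≡ 9 (mod 13).
    Then x = 7 + 36·9 = 331, valid modulo lcm(36, 13) = 468: x ≡ 331 (mod 468).
Verify: 331 mod 4 = 3 ✓, 331 mod 9 = 7 ✓, 331 mod 13 = 6 ✓.

x ≡ 331 (mod 468).


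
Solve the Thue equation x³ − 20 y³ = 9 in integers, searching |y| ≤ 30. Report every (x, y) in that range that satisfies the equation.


The equation is x³ - 20y³ = 9. For fixed y, x³ = 20·y³ + 9, so a solution requires the RHS to be a perfect cube.
Strategy: iterate y from -30 to 30, compute RHS = 20·y³ + 9, and check whether it is a (positive or negative) perfect cube.
Check small values of y:
  y = 0: RHS = 9 is not a perfect cube.
  y = 1: RHS = 29 is not a perfect cube.
  y = -1: RHS = -11 is not a perfect cube.
  y = 2: RHS = 169 is not a perfect cube.
  y = -2: RHS = -151 is not a perfect cube.
  y = 3: RHS = 549 is not a perfect cube.
  y = -3: RHS = -531 is not a perfect cube.
Continuing the search up to |y| = 30 finds no solutions either.
No (x, y) in the scanned range satisfies the equation.

No integer solutions with |y| ≤ 30.


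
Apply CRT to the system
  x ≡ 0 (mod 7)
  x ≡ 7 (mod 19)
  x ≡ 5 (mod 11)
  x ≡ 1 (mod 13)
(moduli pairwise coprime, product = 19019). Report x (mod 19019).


Product of moduli M = 7 · 19 · 11 · 13 = 19019.
Merge one congruence at a time:
  Start: x ≡ 0 (mod 7).
  Combine with x ≡ 7 (mod 19); new modulus lcm = 133.
    Write x = 0 + 7·t and substitute into x ≡ 7 (mod 19): 7·t ≡ 7 − 0 = 7 (mod 19).
    The inverse of 7 mod 19 is 11 (since 7·11 = 77 = 4·19 + 1), so t ≡ 11·7 = 77 ≡ 1 (mod 19).
    Then x = 0 + 7·1 = 7, valid modulo lcm(7, 19) = 133: x ≡ 7 (mod 133).
  Combine with x ≡ 5 (mod 11); new modulus lcm = 1463.
    Write x = 7 + 133·t and substitute into x ≡ 5 (mod 11): 133·t ≡ 5 − 7 = -2 (mod 11).
    Reduce coefficients mod 11: 1·t ≡ 9 (mod 11).
    So t ≡ 9 (mod 11).
    Then x = 7 + 133·9 = 1204, valid modulo lcm(133, 11) = 1463: x ≡ 1204 (mod 1463).
  Combine with x ≡ 1 (mod 13); new modulus lcm = 19019.
    Write x = 1204 + 1463·t and substitute into x ≡ 1 (mod 13): 1463·t ≡ 1 − 1204 = -1203 (mod 13).
    Reduce coefficients mod 13: 7·t ≡ 6 (mod 13).
    The inverse of 7 mod 13 is 2 (since 7·2 = 14 = 1·13 + 1), so t ≡ 2·6 = 12 ≡ 12 (mod 13).
    Then x = 1204 + 1463·12 = 18760, valid modulo lcm(1463, 13) = 19019: x ≡ 18760 (mod 19019).
Verify against each original: 18760 mod 7 = 0, 18760 mod 19 = 7, 18760 mod 11 = 5, 18760 mod 13 = 1.

x ≡ 18760 (mod 19019).


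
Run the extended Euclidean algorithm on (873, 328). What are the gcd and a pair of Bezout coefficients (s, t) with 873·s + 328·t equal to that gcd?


Euclidean algorithm on (873, 328) — divide until remainder is 0:
  873 = 2 · 328 + 217
  328 = 1 · 217 + 111
  217 = 1 · 111 + 106
  111 = 1 · 106 + 5
  106 = 21 · 5 + 1
  5 = 5 · 1 + 0
gcd(873, 328) = 1.
Track Bezout coefficients alongside the remainders: start with r₀ = 873 = a·1 + b·0 (s = 1, t = 0) and r₁ = 328 = a·0 + b·1 (s = 0, t = 1); each new remainder r_{k+1} = r_{k-1} − q_k·r_k inherits s_{k+1} = s_{k-1} − q_k·s_k, t_{k+1} = t_{k-1} − q_k·t_k, so r_k = a·s_k + b·t_k at every step:
  q = 2: r = 217, s = 1 − 2·0 = 1, t = 0 − 2·1 = -2  (check: 873·1 + 328·(-2) = 217)
  q = 1: r = 111, s = 0 − 1·1 = -1, t = 1 − 1·(-2) = 3  (check: 873·(-1) + 328·3 = 111)
  q = 1: r = 106, s = 1 − 1·(-1) = 2, t = -2 − 1·3 = -5  (check: 873·2 + 328·(-5) = 106)
  q = 1: r = 5, s = -1 − 1·2 = -3, t = 3 − 1·(-5) = 8  (check: 873·(-3) + 328·8 = 5)
  q = 21: r = 1, s = 2 − 21·(-3) = 65, t = -5 − 21·8 = -173  (check: 873·65 + 328·(-173) = 1)
The row with r = 1 (the gcd) gives the Bezout coefficients s = 65, t = -173.
Result: 873 · (65) + 328 · (-173) = 1.

gcd(873, 328) = 1; s = 65, t = -173 (check: 873·65 + 328·(-173) = 1).


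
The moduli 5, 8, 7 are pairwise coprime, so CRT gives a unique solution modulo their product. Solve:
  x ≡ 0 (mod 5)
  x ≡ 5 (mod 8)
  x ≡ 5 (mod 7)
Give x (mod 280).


Moduli 5, 8, 7 are pairwise coprime; by CRT there is a unique solution modulo M = 5 · 8 · 7 = 280.
Solve pairwise, accumulating the modulus:
  Start with x ≡ 0 (mod 5).
  Combine with x ≡ 5 (mod 8): since gcd(5, 8) = 1, we get a unique residue mod 40.
    Write x = 0 + 5·t and substitute into x ≡ 5 (mod 8): 5·t ≡ 5 − 0 = 5 (mod 8).
    The inverse of 5 mod 8 is 5 (since 5·5 = 25 = 3·8 + 1), so t ≡ 5·5 = 25 ≡ 1 (mod 8).
    Then x = 0 + 5·1 = 5, valid modulo lcm(5, 8) = 40: x ≡ 5 (mod 40).
  Combine with x ≡ 5 (mod 7): since gcd(40, 7) = 1, we get a unique residue mod 280.
    Write x = 5 + 40·t and substitute into x ≡ 5 (mod 7): 40·t ≡ 5 − 5 = 0 (mod 7).
    Reduce coefficients mod 7: 5·t ≡ 0 (mod 7).
    The inverse of 5 mod 7 is 3 (since 5·3 = 15 = 2·7 + 1), so t ≡ 3·0 = 0 ≡ 0 (mod 7).
    Then x = 5 + 40·0 = 5, valid modulo lcm(40, 7) = 280: x ≡ 5 (mod 280).
Verify: 5 mod 5 = 0 ✓, 5 mod 8 = 5 ✓, 5 mod 7 = 5 ✓.

x ≡ 5 (mod 280).


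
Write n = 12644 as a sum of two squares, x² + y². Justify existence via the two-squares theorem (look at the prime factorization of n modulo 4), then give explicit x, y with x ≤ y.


Step 1: Factor n = 12644 = 2^2 · 29 · 109.
Step 2: Check the mod-4 condition on each prime factor: 2 = 2 (special); 29 ≡ 1 (mod 4), exponent 1; 109 ≡ 1 (mod 4), exponent 1.
All primes ≡ 3 (mod 4) appear to even exponent (or don't appear), so by the two-squares theorem n IS expressible as a sum of two squares.
Step 3: Build a representation. Group n = k² · m with k = 2 and m = 29 · 109 = 3161 (a product of primes ≡ 1 (mod 4)); a representation of m scales to one of n via (k·x)² + (k·y)² = k²(x² + y²). Each prime p ≡ 1 (mod 4) is itself a sum of two squares; find a² by testing p − a² for a perfect square:
  29: 29 − 1² = 28, 29 − 2² = 25 = 5² ⇒ 29 = 2² + 5².
  109: 109 − 1² = 108, 109 − 2² = 105, 109 − 3² = 100 = 10² ⇒ 109 = 3² + 10².
  Combine using the Brahmagupta–Fibonacci identity (a² + b²)(c² + d²) = (ac − bd)² + (ad + bc)² = (ac + bd)² + (ad − bc)²:
  29 · 109 = 3161: from (2² + 5²)(3² + 10²), take (2·3 − 5·10, 2·10 + 5·3) = (6 − 50, 20 + 15) = (-44, 35); dropping signs (only squares matter) gives (44, 35); check 44² + 35² = 1936 + 1225 = 3161 ✓.
  Scale by k = 2: (2·44, 2·35) = (88, 70).
Step 4: Order so x ≤ y and verify: 70² + 88² = 4900 + 7744 = 12644 = n. ✓

n = 12644 = 70² + 88² (one valid representation with x ≤ y).


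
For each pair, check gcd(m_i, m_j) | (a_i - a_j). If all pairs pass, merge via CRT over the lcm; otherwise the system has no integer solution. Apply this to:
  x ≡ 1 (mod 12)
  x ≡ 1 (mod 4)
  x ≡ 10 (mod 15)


Moduli 12, 4, 15 are not pairwise coprime, so CRT works modulo lcm(m_i) when all pairwise compatibility conditions hold.
Pairwise compatibility: gcd(m_i, m_j) must divide a_i - a_j for every pair.
Merge one congruence at a time:
  Start: x ≡ 1 (mod 12).
  Combine with x ≡ 1 (mod 4): gcd(12, 4) = 4; 1 - 1 = 0, which IS divisible by 4, so compatible.
    Write x = 1 + 12·t and substitute into x ≡ 1 (mod 4): 12·t ≡ 1 − 1 = 0 (mod 4).
    Divide the congruence (and modulus) by g = 4: 3·t ≡ 0 (mod 1).
    Modulo 1 every t works; take t = 0.
    Then x = 1 + 12·0 = 1, valid modulo lcm(12, 4) = 12: x ≡ 1 (mod 12).
  Combine with x ≡ 10 (mod 15): gcd(12, 15) = 3; 10 - 1 = 9, which IS divisible by 3, so compatible.
    Write x = 1 + 12·t and substitute into x ≡ 10 (mod 15): 12·t ≡ 10 − 1 = 9 (mod 15).
    Divide the congruence (and modulus) by g = 3: 4·t ≡ 3 (mod 5).
    The inverse of 4 mod 5 is 4 (since 4·4 = 16 = 3·5 + 1), so t ≡ 4·3 = 12 ≡ 2 (mod 5).
    Then x = 1 + 12·2 = 25, valid modulo lcm(12, 15) = 60: x ≡ 25 (mod 60).
Verify: 25 mod 12 = 1, 25 mod 4 = 1, 25 mod 15 = 10.

x ≡ 25 (mod 60).


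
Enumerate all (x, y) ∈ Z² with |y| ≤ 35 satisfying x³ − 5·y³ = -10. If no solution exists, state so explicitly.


The equation is x³ - 5y³ = -10. For fixed y, x³ = 5·y³ − 10, so a solution requires the RHS to be a perfect cube.
Strategy: iterate y from -35 to 35, compute RHS = 5·y³ − 10, and check whether it is a (positive or negative) perfect cube.
Check small values of y:
  y = 0: RHS = -10 is not a perfect cube.
  y = 1: RHS = -5 is not a perfect cube.
  y = -1: RHS = -15 is not a perfect cube.
  y = 2: RHS = 30 is not a perfect cube.
  y = -2: RHS = -50 is not a perfect cube.
  y = 3: RHS = 125 = (5)³ ⇒ x = 5 works.
  y = -3: RHS = -145 is not a perfect cube.
Continuing the search up to |y| = 35 finds no further solutions beyond those listed.
Collected solutions: (5, 3).

Solutions (with |y| ≤ 35): (5, 3).


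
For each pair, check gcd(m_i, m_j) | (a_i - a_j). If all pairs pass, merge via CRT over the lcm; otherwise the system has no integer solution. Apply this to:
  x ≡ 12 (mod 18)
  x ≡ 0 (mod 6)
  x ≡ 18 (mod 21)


Moduli 18, 6, 21 are not pairwise coprime, so CRT works modulo lcm(m_i) when all pairwise compatibility conditions hold.
Pairwise compatibility: gcd(m_i, m_j) must divide a_i - a_j for every pair.
Merge one congruence at a time:
  Start: x ≡ 12 (mod 18).
  Combine with x ≡ 0 (mod 6): gcd(18, 6) = 6; 0 - 12 = -12, which IS divisible by 6, so compatible.
    Write x = 12 + 18·t and substitute into x ≡ 0 (mod 6): 18·t ≡ 0 − 12 = -12 (mod 6).
    Divide the congruence (and modulus) by g = 6: 3·t ≡ -2 (mod 1).
    Modulo 1 every t works; take t = 0.
    Then x = 12 + 18·0 = 12, valid modulo lcm(18, 6) = 18: x ≡ 12 (mod 18).
  Combine with x ≡ 18 (mod 21): gcd(18, 21) = 3; 18 - 12 = 6, which IS divisible by 3, so compatible.
    Write x = 12 + 18·t and substitute into x ≡ 18 (mod 21): 18·t ≡ 18 − 12 = 6 (mod 21).
    Divide the congruence (and modulus) by g = 3: 6·t ≡ 2 (mod 7).
    The inverse of 6 mod 7 is 6 (since 6·6 = 36 = 5·7 + 1), so t ≡ 6·2 = 12 ≡ 5 (mod 7).
    Then x = 12 + 18·5 = 102, valid modulo lcm(18, 21) = 126: x ≡ 102 (mod 126).
Verify: 102 mod 18 = 12, 102 mod 6 = 0, 102 mod 21 = 18.

x ≡ 102 (mod 126).


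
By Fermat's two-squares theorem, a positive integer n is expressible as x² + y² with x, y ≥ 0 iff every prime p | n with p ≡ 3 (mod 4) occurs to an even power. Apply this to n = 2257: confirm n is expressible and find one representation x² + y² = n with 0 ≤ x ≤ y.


Step 1: Factor n = 2257 = 37 · 61.
Step 2: Check the mod-4 condition on each prime factor: 37 ≡ 1 (mod 4), exponent 1; 61 ≡ 1 (mod 4), exponent 1.
All primes ≡ 3 (mod 4) appear to even exponent (or don't appear), so by the two-squares theorem n IS expressible as a sum of two squares.
Step 3: Build a representation. Here n = 37 · 61 is a product of primes ≡ 1 (mod 4). Each prime p ≡ 1 (mod 4) is itself a sum of two squares; find a² by testing p − a² for a perfect square:
  37: 37 − 1² = 36 = 6² ⇒ 37 = 1² + 6².
  61: 61 − 1² = 60, 61 − 2² = 57, 61 − 3² = 52, 61 − 4² = 45, 61 − 5² = 36 = 6² ⇒ 61 = 5² + 6².
  Combine using the Brahmagupta–Fibonacci identity (a² + b²)(c² + d²) = (ac − bd)² + (ad + bc)² = (ac + bd)² + (ad − bc)²:
  37 · 61 = 2257: from (1² + 6²)(5² + 6²), take (1·5 − 6·6, 1·6 + 6·5) = (5 − 36, 6 + 30) = (-31, 36); dropping signs (only squares matter) gives (31, 36); check 31² + 36² = 961 + 1296 = 2257 ✓.
Step 4: Order so x ≤ y and verify: 31² + 36² = 961 + 1296 = 2257 = n. ✓

n = 2257 = 31² + 36² (one valid representation with x ≤ y).


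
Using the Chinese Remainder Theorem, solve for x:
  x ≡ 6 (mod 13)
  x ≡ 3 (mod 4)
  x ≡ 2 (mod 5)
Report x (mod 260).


Moduli 13, 4, 5 are pairwise coprime; by CRT there is a unique solution modulo M = 13 · 4 · 5 = 260.
Solve pairwise, accumulating the modulus:
  Start with x ≡ 6 (mod 13).
  Combine with x ≡ 3 (mod 4): since gcd(13, 4) = 1, we get a unique residue mod 52.
    Write x = 6 + 13·t and substitute into x ≡ 3 (mod 4): 13·t ≡ 3 − 6 = -3 (mod 4).
    Reduce coefficients mod 4: 1·t ≡ 1 (mod 4).
    So t ≡ 1 (mod 4).
    Then x = 6 + 13·1 = 19, valid modulo lcm(13, 4) = 52: x ≡ 19 (mod 52).
  Combine with x ≡ 2 (mod 5): since gcd(52, 5) = 1, we get a unique residue mod 260.
    Write x = 19 + 52·t and substitute into x ≡ 2 (mod 5): 52·t ≡ 2 − 19 = -17 (mod 5).
    Reduce coefficients mod 5: 2·t ≡ 3 (mod 5).
    The inverse of 2 mod 5 is 3 (since 2·3 = 6 = 1·5 + 1), so t ≡ 3·3 = 9 ≡ 4 (mod 5).
    Then x = 19 + 52·4 = 227, valid modulo lcm(52, 5) = 260: x ≡ 227 (mod 260).
Verify: 227 mod 13 = 6 ✓, 227 mod 4 = 3 ✓, 227 mod 5 = 2 ✓.

x ≡ 227 (mod 260).


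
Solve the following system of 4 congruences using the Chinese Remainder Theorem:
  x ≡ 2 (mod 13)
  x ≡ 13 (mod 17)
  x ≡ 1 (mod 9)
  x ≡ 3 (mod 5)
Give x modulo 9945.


Product of moduli M = 13 · 17 · 9 · 5 = 9945.
Merge one congruence at a time:
  Start: x ≡ 2 (mod 13).
  Combine with x ≡ 13 (mod 17); new modulus lcm = 221.
    Write x = 2 + 13·t and substitute into x ≡ 13 (mod 17): 13·t ≡ 13 − 2 = 11 (mod 17).
    The inverse of 13 mod 17 is 4 (since 13·4 = 52 = 3·17 + 1), so t ≡ 4·11 = 44 ≡ 10 (mod 17).
    Then x = 2 + 13·10 = 132, valid modulo lcm(13, 17) = 221: x ≡ 132 (mod 221).
  Combine with x ≡ 1 (mod 9); new modulus lcm = 1989.
    Write x = 132 + 221·t and substitute into x ≡ 1 (mod 9): 221·t ≡ 1 − 132 = -131 (mod 9).
    Reduce coefficients mod 9: 5·t ≡ 4 (mod 9).
    The inverse of 5 mod 9 is 2 (since 5·2 = 10 = 1·9 + 1), so t ≡ 2·4 = 8 ≡ 8 (mod 9).
    Then x = 132 + 221·8 = 1900, valid modulo lcm(221, 9) = 1989: x ≡ 1900 (mod 1989).
  Combine with x ≡ 3 (mod 5); new modulus lcm = 9945.
    Write x = 1900 + 1989·t and substitute into x ≡ 3 (mod 5): 1989·t ≡ 3 − 1900 = -1897 (mod 5).
    Reduce coefficients mod 5: 4·t ≡ 3 (mod 5).
    The inverse of 4 mod 5 is 4 (since 4·4 = 16 = 3·5 + 1), so t ≡ 4·3 = 12 ≡ 2 (mod 5).
    Then x = 1900 + 1989·2 = 5878, valid modulo lcm(1989, 5) = 9945: x ≡ 5878 (mod 9945).
Verify against each original: 5878 mod 13 = 2, 5878 mod 17 = 13, 5878 mod 9 = 1, 5878 mod 5 = 3.

x ≡ 5878 (mod 9945).


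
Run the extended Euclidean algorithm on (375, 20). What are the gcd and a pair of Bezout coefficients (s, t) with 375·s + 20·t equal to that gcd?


Euclidean algorithm on (375, 20) — divide until remainder is 0:
  375 = 18 · 20 + 15
  20 = 1 · 15 + 5
  15 = 3 · 5 + 0
gcd(375, 20) = 5.
Track Bezout coefficients alongside the remainders: start with r₀ = 375 = a·1 + b·0 (s = 1, t = 0) and r₁ = 20 = a·0 + b·1 (s = 0, t = 1); each new remainder r_{k+1} = r_{k-1} − q_k·r_k inherits s_{k+1} = s_{k-1} − q_k·s_k, t_{k+1} = t_{k-1} − q_k·t_k, so r_k = a·s_k + b·t_k at every step:
  q = 18: r = 15, s = 1 − 18·0 = 1, t = 0 − 18·1 = -18  (check: 375·1 + 20·(-18) = 15)
  q = 1: r = 5, s = 0 − 1·1 = -1, t = 1 − 1·(-18) = 19  (check: 375·(-1) + 20·19 = 5)
The row with r = 5 (the gcd) gives the Bezout coefficients s = -1, t = 19.
Result: 375 · (-1) + 20 · (19) = 5.

gcd(375, 20) = 5; s = -1, t = 19 (check: 375·(-1) + 20·19 = 5).


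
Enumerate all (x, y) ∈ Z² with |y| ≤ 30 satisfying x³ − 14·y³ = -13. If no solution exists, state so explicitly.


The equation is x³ - 14y³ = -13. For fixed y, x³ = 14·y³ − 13, so a solution requires the RHS to be a perfect cube.
Strategy: iterate y from -30 to 30, compute RHS = 14·y³ − 13, and check whether it is a (positive or negative) perfect cube.
Check small values of y:
  y = 0: RHS = -13 is not a perfect cube.
  y = 1: RHS = 1 = (1)³ ⇒ x = 1 works.
  y = -1: RHS = -27 = (-3)³ ⇒ x = -3 works.
  y = 2: RHS = 99 is not a perfect cube.
  y = -2: RHS = -125 = (-5)³ ⇒ x = -5 works.
  y = 3: RHS = 365 is not a perfect cube.
  y = -3: RHS = -391 is not a perfect cube.
Continuing the search up to |y| = 30 finds no further solutions beyond those listed.
Collected solutions: (1, 1), (-3, -1), (-5, -2).

Solutions (with |y| ≤ 30): (1, 1), (-3, -1), (-5, -2).


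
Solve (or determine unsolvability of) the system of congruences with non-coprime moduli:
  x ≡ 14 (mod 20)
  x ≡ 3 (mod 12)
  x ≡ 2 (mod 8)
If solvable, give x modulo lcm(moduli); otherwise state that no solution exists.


Moduli 20, 12, 8 are not pairwise coprime, so CRT works modulo lcm(m_i) when all pairwise compatibility conditions hold.
Pairwise compatibility: gcd(m_i, m_j) must divide a_i - a_j for every pair.
Merge one congruence at a time:
  Start: x ≡ 14 (mod 20).
  Combine with x ≡ 3 (mod 12): gcd(20, 12) = 4, and 3 - 14 = -11 is NOT divisible by 4.
    ⇒ system is inconsistent (no integer solution).

No solution (the system is inconsistent).


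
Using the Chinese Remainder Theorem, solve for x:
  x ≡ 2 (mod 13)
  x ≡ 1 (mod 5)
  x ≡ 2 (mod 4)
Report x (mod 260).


Moduli 13, 5, 4 are pairwise coprime; by CRT there is a unique solution modulo M = 13 · 5 · 4 = 260.
Solve pairwise, accumulating the modulus:
  Start with x ≡ 2 (mod 13).
  Combine with x ≡ 1 (mod 5): since gcd(13, 5) = 1, we get a unique residue mod 65.
    Write x = 2 + 13·t and substitute into x ≡ 1 (mod 5): 13·t ≡ 1 − 2 = -1 (mod 5).
    Reduce coefficients mod 5: 3·t ≡ 4 (mod 5).
    The inverse of 3 mod 5 is 2 (since 3·2 = 6 = 1·5 + 1), so t ≡ 2·4 = 8 ≡ 3 (mod 5).
    Then x = 2 + 13·3 = 41, valid modulo lcm(13, 5) = 65: x ≡ 41 (mod 65).
  Combine with x ≡ 2 (mod 4): since gcd(65, 4) = 1, we get a unique residue mod 260.
    Write x = 41 + 65·t and substitute into x ≡ 2 (mod 4): 65·t ≡ 2 − 41 = -39 (mod 4).
    Reduce coefficients mod 4: 1·t ≡ 1 (mod 4).
    So t ≡ 1 (mod 4).
    Then x = 41 + 65·1 = 106, valid modulo lcm(65, 4) = 260: x ≡ 106 (mod 260).
Verify: 106 mod 13 = 2 ✓, 106 mod 5 = 1 ✓, 106 mod 4 = 2 ✓.

x ≡ 106 (mod 260).


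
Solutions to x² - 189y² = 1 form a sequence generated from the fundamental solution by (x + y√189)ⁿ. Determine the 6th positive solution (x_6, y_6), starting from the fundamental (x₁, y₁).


Step 1: Find the fundamental solution (x₁, y₁) of x² - 189y² = 1.
  Expand √189 as a continued fraction. a₀ = ⌊√189⌋ = 13; iterate m_{k+1} = d_k·a_k − m_k, d_{k+1} = (189 − m_{k+1}²)/d_k, a_{k+1} = ⌊(a₀ + m_{k+1})/d_{k+1}⌋ (starting m₀ = 0, d₀ = 1), with convergents p_k = a_k·p_{k-1} + p_{k-2}, q_k = a_k·q_{k-1} + q_{k-2} (p₋₁ = 1, q₋₁ = 0):
  k = 0: a₀ = 13; p₀/q₀ = 13/1; p₀² − 189·q₀² = 169 − 189 = -20.
  k = 1: m = 13, d = 20, a = ⌊(13 + 13)/20⌋ = 1; p/q = (1·13 + 1)/(1·1 + 0) = 14/1; p² − 189·q² = 196 − 189 = 7.
  k = 2: m = 7, d = 7, a = ⌊(13 + 7)/7⌋ = 2; p/q = (2·14 + 13)/(2·1 + 1) = 41/3; p² − 189·q² = 1681 − 1701 = -20.
  k = 3: m = 7, d = 20, a = ⌊(13 + 7)/20⌋ = 1; p/q = (1·41 + 14)/(1·3 + 1) = 55/4; p² − 189·q² = 3025 − 3024 = 1.
  The first convergent with p² − 189·q² = 1 gives the fundamental solution (x₁, y₁) = (55, 4).
Step 2: Apply the recurrence (x_{n+1}, y_{n+1}) = (x₁x_n + 189y₁y_n, x₁y_n + y₁x_n) repeatedly.
  From (x_1, y_1) = (55, 4): x_2 = 55·55 + 189·4·4 = 6049; y_2 = 55·4 + 4·55 = 440.
  From (x_2, y_2) = (6049, 440): x_3 = 55·6049 + 189·4·440 = 665335; y_3 = 55·440 + 4·6049 = 48396.
  From (x_3, y_3) = (665335, 48396): x_4 = 55·665335 + 189·4·48396 = 73180801; y_4 = 55·48396 + 4·665335 = 5323120.
  From (x_4, y_4) = (73180801, 5323120): x_5 = 55·73180801 + 189·4·5323120 = 8049222775; y_5 = 55·5323120 + 4·73180801 = 585494804.
  From (x_5, y_5) = (8049222775, 585494804): x_6 = 55·8049222775 + 189·4·585494804 = 885341324449; y_6 = 55·585494804 + 4·8049222775 = 64399105320.
Step 3: Verify x_6² - 189·y_6² = 783829260777109485153601 - 783829260777109485153600 = 1 (should be 1). ✓

(x_1, y_1) = (55, 4); (x_6, y_6) = (885341324449, 64399105320).


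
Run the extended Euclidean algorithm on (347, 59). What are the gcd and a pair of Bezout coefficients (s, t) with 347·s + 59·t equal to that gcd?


Euclidean algorithm on (347, 59) — divide until remainder is 0:
  347 = 5 · 59 + 52
  59 = 1 · 52 + 7
  52 = 7 · 7 + 3
  7 = 2 · 3 + 1
  3 = 3 · 1 + 0
gcd(347, 59) = 1.
Track Bezout coefficients alongside the remainders: start with r₀ = 347 = a·1 + b·0 (s = 1, t = 0) and r₁ = 59 = a·0 + b·1 (s = 0, t = 1); each new remainder r_{k+1} = r_{k-1} − q_k·r_k inherits s_{k+1} = s_{k-1} − q_k·s_k, t_{k+1} = t_{k-1} − q_k·t_k, so r_k = a·s_k + b·t_k at every step:
  q = 5: r = 52, s = 1 − 5·0 = 1, t = 0 − 5·1 = -5  (check: 347·1 + 59·(-5) = 52)
  q = 1: r = 7, s = 0 − 1·1 = -1, t = 1 − 1·(-5) = 6  (check: 347·(-1) + 59·6 = 7)
  q = 7: r = 3, s = 1 − 7·(-1) = 8, t = -5 − 7·6 = -47  (check: 347·8 + 59·(-47) = 3)
  q = 2: r = 1, s = -1 − 2·8 = -17, t = 6 − 2·(-47) = 100  (check: 347·(-17) + 59·100 = 1)
The row with r = 1 (the gcd) gives the Bezout coefficients s = -17, t = 100.
Result: 347 · (-17) + 59 · (100) = 1.

gcd(347, 59) = 1; s = -17, t = 100 (check: 347·(-17) + 59·100 = 1).


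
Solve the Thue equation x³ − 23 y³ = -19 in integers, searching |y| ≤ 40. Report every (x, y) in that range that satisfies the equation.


The equation is x³ - 23y³ = -19. For fixed y, x³ = 23·y³ − 19, so a solution requires the RHS to be a perfect cube.
Strategy: iterate y from -40 to 40, compute RHS = 23·y³ − 19, and check whether it is a (positive or negative) perfect cube.
Check small values of y:
  y = 0: RHS = -19 is not a perfect cube.
  y = 1: RHS = 4 is not a perfect cube.
  y = -1: RHS = -42 is not a perfect cube.
  y = 2: RHS = 165 is not a perfect cube.
  y = -2: RHS = -203 is not a perfect cube.
  y = 3: RHS = 602 is not a perfect cube.
  y = -3: RHS = -640 is not a perfect cube.
Continuing the search up to |y| = 40 finds no solutions either.
No (x, y) in the scanned range satisfies the equation.

No integer solutions with |y| ≤ 40.


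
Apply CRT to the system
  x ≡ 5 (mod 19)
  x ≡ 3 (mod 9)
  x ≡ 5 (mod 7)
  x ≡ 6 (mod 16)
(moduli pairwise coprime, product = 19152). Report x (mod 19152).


Product of moduli M = 19 · 9 · 7 · 16 = 19152.
Merge one congruence at a time:
  Start: x ≡ 5 (mod 19).
  Combine with x ≡ 3 (mod 9); new modulus lcm = 171.
    Write x = 5 + 19·t and substitute into x ≡ 3 (mod 9): 19·t ≡ 3 − 5 = -2 (mod 9).
    Reduce coefficients mod 9: 1·t ≡ 7 (mod 9).
    So t ≡ 7 (mod 9).
    Then x = 5 + 19·7 = 138, valid modulo lcm(19, 9) = 171: x ≡ 138 (mod 171).
  Combine with x ≡ 5 (mod 7); new modulus lcm = 1197.
    Write x = 138 + 171·t and substitute into x ≡ 5 (mod 7): 171·t ≡ 5 − 138 = -133 (mod 7).
    Reduce coefficients mod 7: 3·t ≡ 0 (mod 7).
    The inverse of 3 mod 7 is 5 (since 3·5 = 15 = 2·7 + 1), so t ≡ 5·0 = 0 ≡ 0 (mod 7).
    Then x = 138 + 171·0 = 138, valid modulo lcm(171, 7) = 1197: x ≡ 138 (mod 1197).
  Combine with x ≡ 6 (mod 16); new modulus lcm = 19152.
    Write x = 138 + 1197·t and substitute into x ≡ 6 (mod 16): 1197·t ≡ 6 − 138 = -132 (mod 16).
    Reduce coefficients mod 16: 13·t ≡ 12 (mod 16).
    The inverse of 13 mod 16 is 5 (since 13·5 = 65 = 4·16 + 1), so t ≡ 5·12 = 60 ≡ 12 (mod 16).
    Then x = 138 + 1197·12 = 14502, valid modulo lcm(1197, 16) = 19152: x ≡ 14502 (mod 19152).
Verify against each original: 14502 mod 19 = 5, 14502 mod 9 = 3, 14502 mod 7 = 5, 14502 mod 16 = 6.

x ≡ 14502 (mod 19152).


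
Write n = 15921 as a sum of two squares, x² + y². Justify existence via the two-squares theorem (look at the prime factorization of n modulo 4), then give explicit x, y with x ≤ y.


Step 1: Factor n = 15921 = 3^2 · 29 · 61.
Step 2: Check the mod-4 condition on each prime factor: 3 ≡ 3 (mod 4), exponent 2 (must be even); 29 ≡ 1 (mod 4), exponent 1; 61 ≡ 1 (mod 4), exponent 1.
All primes ≡ 3 (mod 4) appear to even exponent (or don't appear), so by the two-squares theorem n IS expressible as a sum of two squares.
Step 3: Build a representation. Group n = k² · m with k = 3 and m = 29 · 61 = 1769 (a product of primes ≡ 1 (mod 4)); a representation of m scales to one of n via (k·x)² + (k·y)² = k²(x² + y²). Each prime p ≡ 1 (mod 4) is itself a sum of two squares; find a² by testing p − a² for a perfect square:
  29: 29 − 1² = 28, 29 − 2² = 25 = 5² ⇒ 29 = 2² + 5².
  61: 61 − 1² = 60, 61 − 2² = 57, 61 − 3² = 52, 61 − 4² = 45, 61 − 5² = 36 = 6² ⇒ 61 = 5² + 6².
  Combine using the Brahmagupta–Fibonacci identity (a² + b²)(c² + d²) = (ac − bd)² + (ad + bc)² = (ac + bd)² + (ad − bc)²:
  29 · 61 = 1769: from (2² + 5²)(5² + 6²), take (2·5 − 5·6, 2·6 + 5·5) = (10 − 30, 12 + 25) = (-20, 37); dropping signs (only squares matter) gives (20, 37); check 20² + 37² = 400 + 1369 = 1769 ✓.
  Scale by k = 3: (3·20, 3·37) = (60, 111).
Step 4: Order so x ≤ y and verify: 60² + 111² = 3600 + 12321 = 15921 = n. ✓

n = 15921 = 60² + 111² (one valid representation with x ≤ y).


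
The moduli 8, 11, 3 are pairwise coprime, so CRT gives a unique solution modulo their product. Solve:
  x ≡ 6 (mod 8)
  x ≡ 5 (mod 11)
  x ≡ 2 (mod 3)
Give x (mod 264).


Moduli 8, 11, 3 are pairwise coprime; by CRT there is a unique solution modulo M = 8 · 11 · 3 = 264.
Solve pairwise, accumulating the modulus:
  Start with x ≡ 6 (mod 8).
  Combine with x ≡ 5 (mod 11): since gcd(8, 11) = 1, we get a unique residue mod 88.
    Write x = 6 + 8·t and substitute into x ≡ 5 (mod 11): 8·t ≡ 5 − 6 = -1 (mod 11).
    Reduce coefficients mod 11: 8·t ≡ 10 (mod 11).
    The inverse of 8 mod 11 is 7 (since 8·7 = 56 = 5·11 + 1), so t ≡ 7·10 = 70 ≡ 4 (mod 11).
    Then x = 6 + 8·4 = 38, valid modulo lcm(8, 11) = 88: x ≡ 38 (mod 88).
  Combine with x ≡ 2 (mod 3): since gcd(88, 3) = 1, we get a unique residue mod 264.
    Write x = 38 + 88·t and substitute into x ≡ 2 (mod 3): 88·t ≡ 2 − 38 = -36 (mod 3).
    Reduce coefficients mod 3: 1·t ≡ 0 (mod 3).
    So t ≡ 0 (mod 3).
    Then x = 38 + 88·0 = 38, valid modulo lcm(88, 3) = 264: x ≡ 38 (mod 264).
Verify: 38 mod 8 = 6 ✓, 38 mod 11 = 5 ✓, 38 mod 3 = 2 ✓.

x ≡ 38 (mod 264).


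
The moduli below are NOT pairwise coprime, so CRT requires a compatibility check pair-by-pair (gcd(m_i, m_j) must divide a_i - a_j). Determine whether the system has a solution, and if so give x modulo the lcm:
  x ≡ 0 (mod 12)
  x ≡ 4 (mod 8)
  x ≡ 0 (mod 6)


Moduli 12, 8, 6 are not pairwise coprime, so CRT works modulo lcm(m_i) when all pairwise compatibility conditions hold.
Pairwise compatibility: gcd(m_i, m_j) must divide a_i - a_j for every pair.
Merge one congruence at a time:
  Start: x ≡ 0 (mod 12).
  Combine with x ≡ 4 (mod 8): gcd(12, 8) = 4; 4 - 0 = 4, which IS divisible by 4, so compatible.
    Write x = 0 + 12·t and substitute into x ≡ 4 (mod 8): 12·t ≡ 4 − 0 = 4 (mod 8).
    Divide the congruence (and modulus) by g = 4: 3·t ≡ 1 (mod 2).
    Reduce coefficients mod 2: 1·t ≡ 1 (mod 2).
    So t ≡ 1 (mod 2).
    Then x = 0 + 12·1 = 12, valid modulo lcm(12, 8) = 24: x ≡ 12 (mod 24).
  Combine with x ≡ 0 (mod 6): gcd(24, 6) = 6; 0 - 12 = -12, which IS divisible by 6, so compatible.
    Write x = 12 + 24·t and substitute into x ≡ 0 (mod 6): 24·t ≡ 0 − 12 = -12 (mod 6).
    Divide the congruence (and modulus) by g = 6: 4·t ≡ -2 (mod 1).
    Modulo 1 every t works; take t = 0.
    Then x = 12 + 24·0 = 12, valid modulo lcm(24, 6) = 24: x ≡ 12 (mod 24).
Verify: 12 mod 12 = 0, 12 mod 8 = 4, 12 mod 6 = 0.

x ≡ 12 (mod 24).


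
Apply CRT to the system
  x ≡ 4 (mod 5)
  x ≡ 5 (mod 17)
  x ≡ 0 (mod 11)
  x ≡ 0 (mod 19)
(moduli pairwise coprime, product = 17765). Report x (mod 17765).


Product of moduli M = 5 · 17 · 11 · 19 = 17765.
Merge one congruence at a time:
  Start: x ≡ 4 (mod 5).
  Combine with x ≡ 5 (mod 17); new modulus lcm = 85.
    Write x = 4 + 5·t and substitute into x ≡ 5 (mod 17): 5·t ≡ 5 − 4 = 1 (mod 17).
    The inverse of 5 mod 17 is 7 (since 5·7 = 35 = 2·17 + 1), so t ≡ 7·1 = 7 ≡ 7 (mod 17).
    Then x = 4 + 5·7 = 39, valid modulo lcm(5, 17) = 85: x ≡ 39 (mod 85).
  Combine with x ≡ 0 (mod 11); new modulus lcm = 935.
    Write x = 39 + 85·t and substitute into x ≡ 0 (mod 11): 85·t ≡ 0 − 39 = -39 (mod 11).
    Reduce coefficients mod 11: 8·t ≡ 5 (mod 11).
    The inverse of 8 mod 11 is 7 (since 8·7 = 56 = 5·11 + 1), so t ≡ 7·5 = 35 ≡ 2 (mod 11).
    Then x = 39 + 85·2 = 209, valid modulo lcm(85, 11) = 935: x ≡ 209 (mod 935).
  Combine with x ≡ 0 (mod 19); new modulus lcm = 17765.
    Write x = 209 + 935·t and substitute into x ≡ 0 (mod 19): 935·t ≡ 0 − 209 = -209 (mod 19).
    Reduce coefficients mod 19: 4·t ≡ 0 (mod 19).
    The inverse of 4 mod 19 is 5 (since 4·5 = 20 = 1·19 + 1), so t ≡ 5·0 = 0 ≡ 0 (mod 19).
    Then x = 209 + 935·0 = 209, valid modulo lcm(935, 19) = 17765: x ≡ 209 (mod 17765).
Verify against each original: 209 mod 5 = 4, 209 mod 17 = 5, 209 mod 11 = 0, 209 mod 19 = 0.

x ≡ 209 (mod 17765).


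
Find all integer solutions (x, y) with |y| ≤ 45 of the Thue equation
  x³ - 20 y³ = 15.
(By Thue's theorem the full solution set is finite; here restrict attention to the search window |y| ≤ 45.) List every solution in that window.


The equation is x³ - 20y³ = 15. For fixed y, x³ = 20·y³ + 15, so a solution requires the RHS to be a perfect cube.
Strategy: iterate y from -45 to 45, compute RHS = 20·y³ + 15, and check whether it is a (positive or negative) perfect cube.
Check small values of y:
  y = 0: RHS = 15 is not a perfect cube.
  y = 1: RHS = 35 is not a perfect cube.
  y = -1: RHS = -5 is not a perfect cube.
  y = 2: RHS = 175 is not a perfect cube.
  y = -2: RHS = -145 is not a perfect cube.
  y = 3: RHS = 555 is not a perfect cube.
  y = -3: RHS = -525 is not a perfect cube.
Continuing the search up to |y| = 45 finds no solutions either.
No (x, y) in the scanned range satisfies the equation.

No integer solutions with |y| ≤ 45.


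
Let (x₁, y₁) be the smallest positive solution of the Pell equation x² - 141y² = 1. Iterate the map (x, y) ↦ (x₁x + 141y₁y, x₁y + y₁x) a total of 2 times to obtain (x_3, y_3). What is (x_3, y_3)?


Step 1: Find the fundamental solution (x₁, y₁) of x² - 141y² = 1.
  Expand √141 as a continued fraction. a₀ = ⌊√141⌋ = 11; iterate m_{k+1} = d_k·a_k − m_k, d_{k+1} = (141 − m_{k+1}²)/d_k, a_{k+1} = ⌊(a₀ + m_{k+1})/d_{k+1}⌋ (starting m₀ = 0, d₀ = 1), with convergents p_k = a_k·p_{k-1} + p_{k-2}, q_k = a_k·q_{k-1} + q_{k-2} (p₋₁ = 1, q₋₁ = 0):
  k = 0: a₀ = 11; p₀/q₀ = 11/1; p₀² − 141·q₀² = 121 − 141 = -20.
  k = 1: m = 11, d = 20, a = ⌊(11 + 11)/20⌋ = 1; p/q = (1·11 + 1)/(1·1 + 0) = 12/1; p² − 141·q² = 144 − 141 = 3.
  k = 2: m = 9, d = 3, a = ⌊(11 + 9)/3⌋ = 6; p/q = (6·12 + 11)/(6·1 + 1) = 83/7; p² − 141·q² = 6889 − 6909 = -20.
  k = 3: m = 9, d = 20, a = ⌊(11 + 9)/20⌋ = 1; p/q = (1·83 + 12)/(1·7 + 1) = 95/8; p² − 141·q² = 9025 − 9024 = 1.
  The first convergent with p² − 141·q² = 1 gives the fundamental solution (x₁, y₁) = (95, 8).
Step 2: Apply the recurrence (x_{n+1}, y_{n+1}) = (x₁x_n + 141y₁y_n, x₁y_n + y₁x_n) repeatedly.
  From (x_1, y_1) = (95, 8): x_2 = 95·95 + 141·8·8 = 18049; y_2 = 95·8 + 8·95 = 1520.
  From (x_2, y_2) = (18049, 1520): x_3 = 95·18049 + 141·8·1520 = 3429215; y_3 = 95·1520 + 8·18049 = 288792.
Step 3: Verify x_3² - 141·y_3² = 11759515516225 - 11759515516224 = 1 (should be 1). ✓

(x_1, y_1) = (95, 8); (x_3, y_3) = (3429215, 288792).


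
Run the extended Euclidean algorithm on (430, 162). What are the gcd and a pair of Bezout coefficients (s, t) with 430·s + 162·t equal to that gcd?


Euclidean algorithm on (430, 162) — divide until remainder is 0:
  430 = 2 · 162 + 106
  162 = 1 · 106 + 56
  106 = 1 · 56 + 50
  56 = 1 · 50 + 6
  50 = 8 · 6 + 2
  6 = 3 · 2 + 0
gcd(430, 162) = 2.
Track Bezout coefficients alongside the remainders: start with r₀ = 430 = a·1 + b·0 (s = 1, t = 0) and r₁ = 162 = a·0 + b·1 (s = 0, t = 1); each new remainder r_{k+1} = r_{k-1} − q_k·r_k inherits s_{k+1} = s_{k-1} − q_k·s_k, t_{k+1} = t_{k-1} − q_k·t_k, so r_k = a·s_k + b·t_k at every step:
  q = 2: r = 106, s = 1 − 2·0 = 1, t = 0 − 2·1 = -2  (check: 430·1 + 162·(-2) = 106)
  q = 1: r = 56, s = 0 − 1·1 = -1, t = 1 − 1·(-2) = 3  (check: 430·(-1) + 162·3 = 56)
  q = 1: r = 50, s = 1 − 1·(-1) = 2, t = -2 − 1·3 = -5  (check: 430·2 + 162·(-5) = 50)
  q = 1: r = 6, s = -1 − 1·2 = -3, t = 3 − 1·(-5) = 8  (check: 430·(-3) + 162·8 = 6)
  q = 8: r = 2, s = 2 − 8·(-3) = 26, t = -5 − 8·8 = -69  (check: 430·26 + 162·(-69) = 2)
The row with r = 2 (the gcd) gives the Bezout coefficients s = 26, t = -69.
Result: 430 · (26) + 162 · (-69) = 2.

gcd(430, 162) = 2; s = 26, t = -69 (check: 430·26 + 162·(-69) = 2).
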